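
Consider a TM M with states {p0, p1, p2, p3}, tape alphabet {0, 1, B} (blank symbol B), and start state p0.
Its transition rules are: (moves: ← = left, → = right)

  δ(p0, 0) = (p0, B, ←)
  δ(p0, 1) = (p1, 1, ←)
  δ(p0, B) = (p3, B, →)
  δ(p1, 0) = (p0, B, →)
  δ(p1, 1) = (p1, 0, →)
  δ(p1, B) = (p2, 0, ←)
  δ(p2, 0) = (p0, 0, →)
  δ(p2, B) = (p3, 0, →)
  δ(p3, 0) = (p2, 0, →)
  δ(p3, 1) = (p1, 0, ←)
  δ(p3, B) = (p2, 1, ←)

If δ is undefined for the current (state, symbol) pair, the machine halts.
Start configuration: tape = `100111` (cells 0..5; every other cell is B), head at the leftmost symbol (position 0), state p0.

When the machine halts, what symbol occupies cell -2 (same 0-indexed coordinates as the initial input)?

state=p0 head=0 tape=BB[1]00111   (p0,1)→(p1,1,←)
state=p1 head=-1 tape=B[B]100111   (p1,B)→(p2,0,←)
state=p2 head=-2 tape=[B]0100111   (p2,B)→(p3,0,→)
state=p3 head=-1 tape=0[0]100111   (p3,0)→(p2,0,→)
state=p2 head=0 tape=00[1]00111
Cell -2 holds 0 when M halts.

0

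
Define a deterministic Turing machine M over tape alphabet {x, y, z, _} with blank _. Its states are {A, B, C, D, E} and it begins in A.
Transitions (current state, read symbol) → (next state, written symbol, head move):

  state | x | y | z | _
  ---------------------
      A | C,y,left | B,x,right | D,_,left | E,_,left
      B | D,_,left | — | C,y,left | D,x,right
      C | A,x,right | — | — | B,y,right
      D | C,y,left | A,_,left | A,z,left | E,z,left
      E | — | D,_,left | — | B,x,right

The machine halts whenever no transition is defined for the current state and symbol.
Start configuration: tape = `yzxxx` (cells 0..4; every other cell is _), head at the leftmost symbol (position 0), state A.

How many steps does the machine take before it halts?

18

state=A head=0 tape=[y]zxxx_   (A,y)→(B,x,right)
state=B head=1 tape=x[z]xxx_   (B,z)→(C,y,left)
state=C head=0 tape=[x]yxxx_   (C,x)→(A,x,right)
state=A head=1 tape=x[y]xxx_   (A,y)→(B,x,right)
state=B head=2 tape=xx[x]xx_   (B,x)→(D,_,left)
state=D head=1 tape=x[x]_xx_   (D,x)→(C,y,left)
state=C head=0 tape=[x]y_xx_   (C,x)→(A,x,right)
state=A head=1 tape=x[y]_xx_   (A,y)→(B,x,right)
state=B head=2 tape=xx[_]xx_   (B,_)→(D,x,right)
state=D head=3 tape=xxx[x]x_   (D,x)→(C,y,left)
state=C head=2 tape=xx[x]yx_   (C,x)→(A,x,right)
state=A head=3 tape=xxx[y]x_   (A,y)→(B,x,right)
state=B head=4 tape=xxxx[x]_   (B,x)→(D,_,left)
state=D head=3 tape=xxx[x]__   (D,x)→(C,y,left)
state=C head=2 tape=xx[x]y__   (C,x)→(A,x,right)
state=A head=3 tape=xxx[y]__   (A,y)→(B,x,right)
state=B head=4 tape=xxxx[_]_   (B,_)→(D,x,right)
state=D head=5 tape=xxxxx[_]   (D,_)→(E,z,left)
state=E head=4 tape=xxxx[x]z
M halts after 18 transitions.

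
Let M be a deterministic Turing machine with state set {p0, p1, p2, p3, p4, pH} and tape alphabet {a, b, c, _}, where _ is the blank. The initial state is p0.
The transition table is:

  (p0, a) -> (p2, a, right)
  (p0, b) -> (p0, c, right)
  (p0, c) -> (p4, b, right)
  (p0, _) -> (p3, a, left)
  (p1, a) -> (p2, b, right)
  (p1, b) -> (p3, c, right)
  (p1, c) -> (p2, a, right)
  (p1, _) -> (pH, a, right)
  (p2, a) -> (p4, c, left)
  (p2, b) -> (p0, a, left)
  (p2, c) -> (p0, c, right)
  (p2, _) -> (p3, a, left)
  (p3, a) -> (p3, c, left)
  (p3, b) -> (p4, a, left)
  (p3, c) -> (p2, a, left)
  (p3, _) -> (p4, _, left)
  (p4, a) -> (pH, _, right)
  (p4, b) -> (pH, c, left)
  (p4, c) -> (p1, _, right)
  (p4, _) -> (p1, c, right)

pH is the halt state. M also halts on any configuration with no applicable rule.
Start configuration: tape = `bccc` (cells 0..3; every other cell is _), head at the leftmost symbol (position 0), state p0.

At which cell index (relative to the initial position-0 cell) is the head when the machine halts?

p0 | [b]ccc_   read b → write c, move right, go to p0
p0 | c[c]cc_   read c → write b, move right, go to p4
p4 | cb[c]c_   read c → write _, move right, go to p1
p1 | cb_[c]_   read c → write a, move right, go to p2
p2 | cb_a[_]   read _ → write a, move left, go to p3
p3 | cb_[a]a   read a → write c, move left, go to p3
p3 | cb[_]ca   read _ → write _, move left, go to p4
p4 | c[b]_ca   read b → write c, move left, go to pH
pH | [c]c_ca
At halt the head is at cell 0.

0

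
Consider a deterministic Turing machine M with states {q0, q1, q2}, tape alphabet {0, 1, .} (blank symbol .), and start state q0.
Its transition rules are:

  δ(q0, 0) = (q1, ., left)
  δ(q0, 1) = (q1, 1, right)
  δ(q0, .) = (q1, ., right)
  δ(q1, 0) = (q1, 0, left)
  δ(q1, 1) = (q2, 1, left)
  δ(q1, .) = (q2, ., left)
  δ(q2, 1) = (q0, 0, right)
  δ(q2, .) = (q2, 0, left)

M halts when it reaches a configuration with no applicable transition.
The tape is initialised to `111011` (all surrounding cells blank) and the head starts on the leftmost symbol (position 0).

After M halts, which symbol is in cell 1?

0

q0 | [1]11011   read 1 → write 1, move right, go to q1
q1 | 1[1]1011   read 1 → write 1, move left, go to q2
q2 | [1]11011   read 1 → write 0, move right, go to q0
q0 | 0[1]1011   read 1 → write 1, move right, go to q1
q1 | 01[1]011   read 1 → write 1, move left, go to q2
q2 | 0[1]1011   read 1 → write 0, move right, go to q0
q0 | 00[1]011   read 1 → write 1, move right, go to q1
q1 | 001[0]11   read 0 → write 0, move left, go to q1
q1 | 00[1]011   read 1 → write 1, move left, go to q2
q2 | 0[0]1011
Cell 1 holds 0 when M halts.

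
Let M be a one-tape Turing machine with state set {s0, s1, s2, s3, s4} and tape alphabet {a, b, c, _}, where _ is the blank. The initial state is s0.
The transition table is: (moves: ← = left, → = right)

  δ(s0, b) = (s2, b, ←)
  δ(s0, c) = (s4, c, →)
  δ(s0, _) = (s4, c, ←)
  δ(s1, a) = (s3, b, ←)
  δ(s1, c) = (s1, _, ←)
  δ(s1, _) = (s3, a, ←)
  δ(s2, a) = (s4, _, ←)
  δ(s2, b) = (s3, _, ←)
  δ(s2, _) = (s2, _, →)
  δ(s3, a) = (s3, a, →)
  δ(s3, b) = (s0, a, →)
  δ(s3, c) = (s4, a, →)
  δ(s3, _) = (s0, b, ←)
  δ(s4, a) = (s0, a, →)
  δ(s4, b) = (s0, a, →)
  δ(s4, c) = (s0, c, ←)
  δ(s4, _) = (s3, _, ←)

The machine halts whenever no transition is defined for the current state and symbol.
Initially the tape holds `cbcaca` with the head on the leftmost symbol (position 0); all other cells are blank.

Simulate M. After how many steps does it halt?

state=s0 head=0 tape=[c]bcaca__   (s0,c)→(s4,c,→)
state=s4 head=1 tape=c[b]caca__   (s4,b)→(s0,a,→)
state=s0 head=2 tape=ca[c]aca__   (s0,c)→(s4,c,→)
state=s4 head=3 tape=cac[a]ca__   (s4,a)→(s0,a,→)
state=s0 head=4 tape=caca[c]a__   (s0,c)→(s4,c,→)
state=s4 head=5 tape=cacac[a]__   (s4,a)→(s0,a,→)
state=s0 head=6 tape=cacaca[_]_   (s0,_)→(s4,c,←)
state=s4 head=5 tape=cacac[a]c_   (s4,a)→(s0,a,→)
state=s0 head=6 tape=cacaca[c]_   (s0,c)→(s4,c,→)
state=s4 head=7 tape=cacacac[_]   (s4,_)→(s3,_,←)
state=s3 head=6 tape=cacaca[c]_   (s3,c)→(s4,a,→)
state=s4 head=7 tape=cacacaa[_]   (s4,_)→(s3,_,←)
state=s3 head=6 tape=cacaca[a]_   (s3,a)→(s3,a,→)
state=s3 head=7 tape=cacacaa[_]   (s3,_)→(s0,b,←)
state=s0 head=6 tape=cacaca[a]b
M halts after 14 transitions.

14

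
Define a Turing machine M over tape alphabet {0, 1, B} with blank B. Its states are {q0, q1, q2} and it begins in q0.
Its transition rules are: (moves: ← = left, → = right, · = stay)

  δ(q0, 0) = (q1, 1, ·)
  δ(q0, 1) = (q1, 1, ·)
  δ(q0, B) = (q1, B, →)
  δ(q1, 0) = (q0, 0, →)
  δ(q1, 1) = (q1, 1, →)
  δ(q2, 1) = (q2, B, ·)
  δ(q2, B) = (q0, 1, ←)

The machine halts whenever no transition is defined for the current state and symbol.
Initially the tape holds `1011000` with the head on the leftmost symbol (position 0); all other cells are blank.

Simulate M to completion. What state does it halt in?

state=q0 head=0 tape=[1]011000BB   (q0,1)→(q1,1,·)
state=q1 head=0 tape=[1]011000BB   (q1,1)→(q1,1,→)
state=q1 head=1 tape=1[0]11000BB   (q1,0)→(q0,0,→)
state=q0 head=2 tape=10[1]1000BB   (q0,1)→(q1,1,·)
state=q1 head=2 tape=10[1]1000BB   (q1,1)→(q1,1,→)
state=q1 head=3 tape=101[1]000BB   (q1,1)→(q1,1,→)
state=q1 head=4 tape=1011[0]00BB   (q1,0)→(q0,0,→)
state=q0 head=5 tape=10110[0]0BB   (q0,0)→(q1,1,·)
state=q1 head=5 tape=10110[1]0BB   (q1,1)→(q1,1,→)
state=q1 head=6 tape=101101[0]BB   (q1,0)→(q0,0,→)
state=q0 head=7 tape=1011010[B]B   (q0,B)→(q1,B,→)
state=q1 head=8 tape=1011010B[B]
No transition is defined for (q1, B); M halts in state q1.

q1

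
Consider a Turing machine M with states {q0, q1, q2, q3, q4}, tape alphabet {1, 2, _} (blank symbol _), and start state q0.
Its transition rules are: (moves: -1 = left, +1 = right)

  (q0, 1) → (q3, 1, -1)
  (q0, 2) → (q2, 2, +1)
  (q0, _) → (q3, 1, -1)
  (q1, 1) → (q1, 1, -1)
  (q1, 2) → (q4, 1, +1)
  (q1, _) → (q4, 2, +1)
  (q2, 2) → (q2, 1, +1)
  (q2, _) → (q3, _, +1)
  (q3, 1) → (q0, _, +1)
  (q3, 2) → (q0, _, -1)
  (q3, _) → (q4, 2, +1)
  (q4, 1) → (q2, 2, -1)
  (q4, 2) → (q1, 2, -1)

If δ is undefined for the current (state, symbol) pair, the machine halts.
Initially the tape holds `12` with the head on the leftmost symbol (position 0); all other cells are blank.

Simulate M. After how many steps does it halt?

q0 | _[1]2___   read 1 → write 1, move -1, go to q3
q3 | [_]12___   read _ → write 2, move +1, go to q4
q4 | 2[1]2___   read 1 → write 2, move -1, go to q2
q2 | [2]22___   read 2 → write 1, move +1, go to q2
q2 | 1[2]2___   read 2 → write 1, move +1, go to q2
q2 | 11[2]___   read 2 → write 1, move +1, go to q2
q2 | 111[_]__   read _ → write _, move +1, go to q3
q3 | 111_[_]_   read _ → write 2, move +1, go to q4
q4 | 111_2[_]
M halts after 8 transitions.

8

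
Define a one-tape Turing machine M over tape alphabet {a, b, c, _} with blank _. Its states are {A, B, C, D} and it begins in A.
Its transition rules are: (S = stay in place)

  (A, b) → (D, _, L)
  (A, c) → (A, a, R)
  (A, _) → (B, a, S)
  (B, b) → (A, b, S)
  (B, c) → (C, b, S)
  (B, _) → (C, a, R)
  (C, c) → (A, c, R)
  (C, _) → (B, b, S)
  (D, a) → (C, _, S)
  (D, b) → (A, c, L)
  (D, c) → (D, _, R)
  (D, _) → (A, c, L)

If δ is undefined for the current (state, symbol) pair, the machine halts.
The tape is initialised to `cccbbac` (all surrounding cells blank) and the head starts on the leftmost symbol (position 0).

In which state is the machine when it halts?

B

A | __[c]ccbbac   read c → write a, move R, go to A
A | __a[c]cbbac   read c → write a, move R, go to A
A | __aa[c]bbac   read c → write a, move R, go to A
A | __aaa[b]bac   read b → write _, move L, go to D
D | __aa[a]_bac   read a → write _, move S, go to C
C | __aa[_]_bac   read _ → write b, move S, go to B
B | __aa[b]_bac   read b → write b, move S, go to A
A | __aa[b]_bac   read b → write _, move L, go to D
D | __a[a]__bac   read a → write _, move S, go to C
C | __a[_]__bac   read _ → write b, move S, go to B
B | __a[b]__bac   read b → write b, move S, go to A
A | __a[b]__bac   read b → write _, move L, go to D
D | __[a]___bac   read a → write _, move S, go to C
C | __[_]___bac   read _ → write b, move S, go to B
B | __[b]___bac   read b → write b, move S, go to A
A | __[b]___bac   read b → write _, move L, go to D
D | _[_]____bac   read _ → write c, move L, go to A
A | [_]c____bac   read _ → write a, move S, go to B
B | [a]c____bac
No transition is defined for (B, a); M halts in state B.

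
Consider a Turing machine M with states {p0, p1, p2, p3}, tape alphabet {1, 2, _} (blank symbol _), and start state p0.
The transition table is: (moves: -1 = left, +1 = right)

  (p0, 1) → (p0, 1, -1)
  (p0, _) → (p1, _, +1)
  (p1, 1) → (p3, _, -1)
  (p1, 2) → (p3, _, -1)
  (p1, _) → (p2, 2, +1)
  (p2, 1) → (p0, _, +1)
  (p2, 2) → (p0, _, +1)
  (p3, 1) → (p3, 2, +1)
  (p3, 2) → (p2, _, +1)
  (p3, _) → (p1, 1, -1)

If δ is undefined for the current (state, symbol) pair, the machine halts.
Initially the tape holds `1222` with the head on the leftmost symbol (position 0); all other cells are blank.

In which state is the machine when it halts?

p0 | __[1]222__   read 1 → write 1, move -1, go to p0
p0 | _[_]1222__   read _ → write _, move +1, go to p1
p1 | __[1]222__   read 1 → write _, move -1, go to p3
p3 | _[_]_222__   read _ → write 1, move -1, go to p1
p1 | [_]1_222__   read _ → write 2, move +1, go to p2
p2 | 2[1]_222__   read 1 → write _, move +1, go to p0
p0 | 2_[_]222__   read _ → write _, move +1, go to p1
p1 | 2__[2]22__   read 2 → write _, move -1, go to p3
p3 | 2_[_]_22__   read _ → write 1, move -1, go to p1
p1 | 2[_]1_22__   read _ → write 2, move +1, go to p2
p2 | 22[1]_22__   read 1 → write _, move +1, go to p0
p0 | 22_[_]22__   read _ → write _, move +1, go to p1
p1 | 22__[2]2__   read 2 → write _, move -1, go to p3
p3 | 22_[_]_2__   read _ → write 1, move -1, go to p1
p1 | 22[_]1_2__   read _ → write 2, move +1, go to p2
p2 | 222[1]_2__   read 1 → write _, move +1, go to p0
p0 | 222_[_]2__   read _ → write _, move +1, go to p1
p1 | 222__[2]__   read 2 → write _, move -1, go to p3
p3 | 222_[_]___   read _ → write 1, move -1, go to p1
p1 | 222[_]1___   read _ → write 2, move +1, go to p2
p2 | 2222[1]___   read 1 → write _, move +1, go to p0
p0 | 2222_[_]__   read _ → write _, move +1, go to p1
p1 | 2222__[_]_   read _ → write 2, move +1, go to p2
p2 | 2222__2[_]
No transition is defined for (p2, _); M halts in state p2.

p2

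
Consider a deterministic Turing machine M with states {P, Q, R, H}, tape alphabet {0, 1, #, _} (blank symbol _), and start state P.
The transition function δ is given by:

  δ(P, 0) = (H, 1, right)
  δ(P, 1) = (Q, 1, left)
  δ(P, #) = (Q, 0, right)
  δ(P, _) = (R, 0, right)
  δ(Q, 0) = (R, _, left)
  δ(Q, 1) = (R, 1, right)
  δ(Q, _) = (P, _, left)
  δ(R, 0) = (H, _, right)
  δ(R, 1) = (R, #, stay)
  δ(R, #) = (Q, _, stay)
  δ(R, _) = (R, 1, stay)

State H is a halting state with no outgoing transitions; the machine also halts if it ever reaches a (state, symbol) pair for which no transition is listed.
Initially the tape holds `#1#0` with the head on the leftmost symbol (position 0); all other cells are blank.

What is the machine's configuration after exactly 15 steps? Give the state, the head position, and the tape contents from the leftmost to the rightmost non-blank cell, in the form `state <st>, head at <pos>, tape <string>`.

state=P head=0 tape=__[#]1#0   (P,#)→(Q,0,right)
state=Q head=1 tape=__0[1]#0   (Q,1)→(R,1,right)
state=R head=2 tape=__01[#]0   (R,#)→(Q,_,stay)
state=Q head=2 tape=__01[_]0   (Q,_)→(P,_,left)
state=P head=1 tape=__0[1]_0   (P,1)→(Q,1,left)
state=Q head=0 tape=__[0]1_0   (Q,0)→(R,_,left)
state=R head=-1 tape=_[_]_1_0   (R,_)→(R,1,stay)
state=R head=-1 tape=_[1]_1_0   (R,1)→(R,#,stay)
state=R head=-1 tape=_[#]_1_0   (R,#)→(Q,_,stay)
state=Q head=-1 tape=_[_]_1_0   (Q,_)→(P,_,left)
state=P head=-2 tape=[_]__1_0   (P,_)→(R,0,right)
state=R head=-1 tape=0[_]_1_0   (R,_)→(R,1,stay)
state=R head=-1 tape=0[1]_1_0   (R,1)→(R,#,stay)
state=R head=-1 tape=0[#]_1_0   (R,#)→(Q,_,stay)
state=Q head=-1 tape=0[_]_1_0   (Q,_)→(P,_,left)
state=P head=-2 tape=[0]__1_0
After 15 steps: state P, head at -2, tape 0__1_0.

state P, head at -2, tape 0__1_0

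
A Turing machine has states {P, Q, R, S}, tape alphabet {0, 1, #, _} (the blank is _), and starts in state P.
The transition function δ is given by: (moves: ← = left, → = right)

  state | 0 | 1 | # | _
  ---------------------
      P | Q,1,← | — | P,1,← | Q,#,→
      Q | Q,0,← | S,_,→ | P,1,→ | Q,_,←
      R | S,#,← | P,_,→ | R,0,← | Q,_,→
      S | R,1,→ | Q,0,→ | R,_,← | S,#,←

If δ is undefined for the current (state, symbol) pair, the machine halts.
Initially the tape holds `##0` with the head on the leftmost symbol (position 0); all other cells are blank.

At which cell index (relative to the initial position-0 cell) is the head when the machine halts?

0

state=P head=0 tape=_[#]#0_   (P,#)→(P,1,←)
state=P head=-1 tape=[_]1#0_   (P,_)→(Q,#,→)
state=Q head=0 tape=#[1]#0_   (Q,1)→(S,_,→)
state=S head=1 tape=#_[#]0_   (S,#)→(R,_,←)
state=R head=0 tape=#[_]_0_   (R,_)→(Q,_,→)
state=Q head=1 tape=#_[_]0_   (Q,_)→(Q,_,←)
state=Q head=0 tape=#[_]_0_   (Q,_)→(Q,_,←)
state=Q head=-1 tape=[#]__0_   (Q,#)→(P,1,→)
state=P head=0 tape=1[_]_0_   (P,_)→(Q,#,→)
state=Q head=1 tape=1#[_]0_   (Q,_)→(Q,_,←)
state=Q head=0 tape=1[#]_0_   (Q,#)→(P,1,→)
state=P head=1 tape=11[_]0_   (P,_)→(Q,#,→)
state=Q head=2 tape=11#[0]_   (Q,0)→(Q,0,←)
state=Q head=1 tape=11[#]0_   (Q,#)→(P,1,→)
state=P head=2 tape=111[0]_   (P,0)→(Q,1,←)
state=Q head=1 tape=11[1]1_   (Q,1)→(S,_,→)
state=S head=2 tape=11_[1]_   (S,1)→(Q,0,→)
state=Q head=3 tape=11_0[_]   (Q,_)→(Q,_,←)
state=Q head=2 tape=11_[0]_   (Q,0)→(Q,0,←)
state=Q head=1 tape=11[_]0_   (Q,_)→(Q,_,←)
state=Q head=0 tape=1[1]_0_   (Q,1)→(S,_,→)
state=S head=1 tape=1_[_]0_   (S,_)→(S,#,←)
state=S head=0 tape=1[_]#0_   (S,_)→(S,#,←)
state=S head=-1 tape=[1]##0_   (S,1)→(Q,0,→)
state=Q head=0 tape=0[#]#0_   (Q,#)→(P,1,→)
state=P head=1 tape=01[#]0_   (P,#)→(P,1,←)
state=P head=0 tape=0[1]10_
At halt the head is at cell 0.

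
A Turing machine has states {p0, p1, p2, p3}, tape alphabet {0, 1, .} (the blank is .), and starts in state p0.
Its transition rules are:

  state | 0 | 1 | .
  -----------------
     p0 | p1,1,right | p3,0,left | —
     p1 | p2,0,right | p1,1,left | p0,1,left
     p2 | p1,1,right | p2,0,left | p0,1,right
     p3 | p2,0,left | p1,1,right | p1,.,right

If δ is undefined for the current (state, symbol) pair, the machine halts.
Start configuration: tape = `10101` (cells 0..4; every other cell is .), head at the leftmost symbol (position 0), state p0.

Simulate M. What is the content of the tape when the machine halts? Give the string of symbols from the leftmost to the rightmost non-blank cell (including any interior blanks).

111101

state=p0 head=0 tape=.[1]0101..   (p0,1)→(p3,0,left)
state=p3 head=-1 tape=[.]00101..   (p3,.)→(p1,.,right)
state=p1 head=0 tape=.[0]0101..   (p1,0)→(p2,0,right)
state=p2 head=1 tape=.0[0]101..   (p2,0)→(p1,1,right)
state=p1 head=2 tape=.01[1]01..   (p1,1)→(p1,1,left)
state=p1 head=1 tape=.0[1]101..   (p1,1)→(p1,1,left)
state=p1 head=0 tape=.[0]1101..   (p1,0)→(p2,0,right)
state=p2 head=1 tape=.0[1]101..   (p2,1)→(p2,0,left)
state=p2 head=0 tape=.[0]0101..   (p2,0)→(p1,1,right)
state=p1 head=1 tape=.1[0]101..   (p1,0)→(p2,0,right)
state=p2 head=2 tape=.10[1]01..   (p2,1)→(p2,0,left)
state=p2 head=1 tape=.1[0]001..   (p2,0)→(p1,1,right)
state=p1 head=2 tape=.11[0]01..   (p1,0)→(p2,0,right)
state=p2 head=3 tape=.110[0]1..   (p2,0)→(p1,1,right)
state=p1 head=4 tape=.1101[1]..   (p1,1)→(p1,1,left)
state=p1 head=3 tape=.110[1]1..   (p1,1)→(p1,1,left)
state=p1 head=2 tape=.11[0]11..   (p1,0)→(p2,0,right)
state=p2 head=3 tape=.110[1]1..   (p2,1)→(p2,0,left)
state=p2 head=2 tape=.11[0]01..   (p2,0)→(p1,1,right)
state=p1 head=3 tape=.111[0]1..   (p1,0)→(p2,0,right)
state=p2 head=4 tape=.1110[1]..   (p2,1)→(p2,0,left)
state=p2 head=3 tape=.111[0]0..   (p2,0)→(p1,1,right)
state=p1 head=4 tape=.1111[0]..   (p1,0)→(p2,0,right)
state=p2 head=5 tape=.11110[.].   (p2,.)→(p0,1,right)
state=p0 head=6 tape=.111101[.]
The non-blank tape span at halt is 111101.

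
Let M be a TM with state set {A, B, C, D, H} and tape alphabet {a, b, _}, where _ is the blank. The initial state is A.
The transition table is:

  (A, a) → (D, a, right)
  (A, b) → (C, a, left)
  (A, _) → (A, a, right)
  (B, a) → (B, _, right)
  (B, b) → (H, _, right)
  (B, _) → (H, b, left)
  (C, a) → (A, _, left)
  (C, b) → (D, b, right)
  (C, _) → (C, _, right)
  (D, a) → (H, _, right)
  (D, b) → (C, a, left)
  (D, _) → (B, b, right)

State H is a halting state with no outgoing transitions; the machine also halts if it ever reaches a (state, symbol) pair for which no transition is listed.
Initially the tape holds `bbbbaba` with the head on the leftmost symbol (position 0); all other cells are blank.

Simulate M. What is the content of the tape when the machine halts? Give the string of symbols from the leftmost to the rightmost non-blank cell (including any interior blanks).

ab__baba

state=A head=0 tape=_[b]bbbaba   (A,b)→(C,a,left)
state=C head=-1 tape=[_]abbbaba   (C,_)→(C,_,right)
state=C head=0 tape=_[a]bbbaba   (C,a)→(A,_,left)
state=A head=-1 tape=[_]_bbbaba   (A,_)→(A,a,right)
state=A head=0 tape=a[_]bbbaba   (A,_)→(A,a,right)
state=A head=1 tape=aa[b]bbaba   (A,b)→(C,a,left)
state=C head=0 tape=a[a]abbaba   (C,a)→(A,_,left)
state=A head=-1 tape=[a]_abbaba   (A,a)→(D,a,right)
state=D head=0 tape=a[_]abbaba   (D,_)→(B,b,right)
state=B head=1 tape=ab[a]bbaba   (B,a)→(B,_,right)
state=B head=2 tape=ab_[b]baba   (B,b)→(H,_,right)
state=H head=3 tape=ab__[b]aba
The non-blank tape span at halt is ab__baba.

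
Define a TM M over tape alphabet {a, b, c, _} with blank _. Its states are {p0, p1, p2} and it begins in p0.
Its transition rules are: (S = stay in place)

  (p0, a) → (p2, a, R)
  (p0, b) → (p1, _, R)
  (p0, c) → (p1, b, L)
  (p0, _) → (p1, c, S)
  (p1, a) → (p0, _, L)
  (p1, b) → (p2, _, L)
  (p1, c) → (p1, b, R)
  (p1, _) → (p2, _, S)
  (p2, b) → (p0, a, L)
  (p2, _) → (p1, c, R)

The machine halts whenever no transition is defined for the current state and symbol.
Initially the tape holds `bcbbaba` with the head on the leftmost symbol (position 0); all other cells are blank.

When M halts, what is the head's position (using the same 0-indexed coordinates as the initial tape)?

2

p0 | [b]cbbaba   read b → write _, move R, go to p1
p1 | _[c]bbaba   read c → write b, move R, go to p1
p1 | _b[b]baba   read b → write _, move L, go to p2
p2 | _[b]_baba   read b → write a, move L, go to p0
p0 | [_]a_baba   read _ → write c, move S, go to p1
p1 | [c]a_baba   read c → write b, move R, go to p1
p1 | b[a]_baba   read a → write _, move L, go to p0
p0 | [b]__baba   read b → write _, move R, go to p1
p1 | _[_]_baba   read _ → write _, move S, go to p2
p2 | _[_]_baba   read _ → write c, move R, go to p1
p1 | _c[_]baba   read _ → write _, move S, go to p2
p2 | _c[_]baba   read _ → write c, move R, go to p1
p1 | _cc[b]aba   read b → write _, move L, go to p2
p2 | _c[c]_aba
At halt the head is at cell 2.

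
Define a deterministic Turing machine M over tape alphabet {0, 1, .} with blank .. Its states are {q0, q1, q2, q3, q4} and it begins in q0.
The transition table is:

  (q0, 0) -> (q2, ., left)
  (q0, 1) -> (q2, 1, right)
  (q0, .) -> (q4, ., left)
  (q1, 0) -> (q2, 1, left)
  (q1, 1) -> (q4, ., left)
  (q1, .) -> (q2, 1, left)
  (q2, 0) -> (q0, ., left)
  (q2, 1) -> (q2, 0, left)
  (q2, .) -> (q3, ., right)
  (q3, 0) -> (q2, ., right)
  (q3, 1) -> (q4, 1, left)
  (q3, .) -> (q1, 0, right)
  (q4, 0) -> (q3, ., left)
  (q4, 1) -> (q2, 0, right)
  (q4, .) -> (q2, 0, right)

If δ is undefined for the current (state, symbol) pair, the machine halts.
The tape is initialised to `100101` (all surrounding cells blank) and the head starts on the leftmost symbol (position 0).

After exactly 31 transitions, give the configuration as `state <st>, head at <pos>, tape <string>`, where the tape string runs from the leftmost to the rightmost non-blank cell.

state q2, head at 1, tape 001.1

state=q0 head=0 tape=[1]00101   (q0,1)→(q2,1,right)
state=q2 head=1 tape=1[0]0101   (q2,0)→(q0,.,left)
state=q0 head=0 tape=[1].0101   (q0,1)→(q2,1,right)
state=q2 head=1 tape=1[.]0101   (q2,.)→(q3,.,right)
state=q3 head=2 tape=1.[0]101   (q3,0)→(q2,.,right)
state=q2 head=3 tape=1..[1]01   (q2,1)→(q2,0,left)
state=q2 head=2 tape=1.[.]001   (q2,.)→(q3,.,right)
state=q3 head=3 tape=1..[0]01   (q3,0)→(q2,.,right)
state=q2 head=4 tape=1...[0]1   (q2,0)→(q0,.,left)
state=q0 head=3 tape=1..[.].1   (q0,.)→(q4,.,left)
state=q4 head=2 tape=1.[.]..1   (q4,.)→(q2,0,right)
state=q2 head=3 tape=1.0[.].1   (q2,.)→(q3,.,right)
state=q3 head=4 tape=1.0.[.]1   (q3,.)→(q1,0,right)
state=q1 head=5 tape=1.0.0[1]   (q1,1)→(q4,.,left)
state=q4 head=4 tape=1.0.[0].   (q4,0)→(q3,.,left)
state=q3 head=3 tape=1.0[.]..   (q3,.)→(q1,0,right)
state=q1 head=4 tape=1.00[.].   (q1,.)→(q2,1,left)
state=q2 head=3 tape=1.0[0]1.   (q2,0)→(q0,.,left)
state=q0 head=2 tape=1.[0].1.   (q0,0)→(q2,.,left)
state=q2 head=1 tape=1[.]..1.   (q2,.)→(q3,.,right)
state=q3 head=2 tape=1.[.].1.   (q3,.)→(q1,0,right)
state=q1 head=3 tape=1.0[.]1.   (q1,.)→(q2,1,left)
state=q2 head=2 tape=1.[0]11.   (q2,0)→(q0,.,left)
state=q0 head=1 tape=1[.].11.   (q0,.)→(q4,.,left)
state=q4 head=0 tape=[1]..11.   (q4,1)→(q2,0,right)
state=q2 head=1 tape=0[.].11.   (q2,.)→(q3,.,right)
state=q3 head=2 tape=0.[.]11.   (q3,.)→(q1,0,right)
state=q1 head=3 tape=0.0[1]1.   (q1,1)→(q4,.,left)
state=q4 head=2 tape=0.[0].1.   (q4,0)→(q3,.,left)
state=q3 head=1 tape=0[.]..1.   (q3,.)→(q1,0,right)
state=q1 head=2 tape=00[.].1.   (q1,.)→(q2,1,left)
state=q2 head=1 tape=0[0]1.1.
After 31 steps: state q2, head at 1, tape 001.1.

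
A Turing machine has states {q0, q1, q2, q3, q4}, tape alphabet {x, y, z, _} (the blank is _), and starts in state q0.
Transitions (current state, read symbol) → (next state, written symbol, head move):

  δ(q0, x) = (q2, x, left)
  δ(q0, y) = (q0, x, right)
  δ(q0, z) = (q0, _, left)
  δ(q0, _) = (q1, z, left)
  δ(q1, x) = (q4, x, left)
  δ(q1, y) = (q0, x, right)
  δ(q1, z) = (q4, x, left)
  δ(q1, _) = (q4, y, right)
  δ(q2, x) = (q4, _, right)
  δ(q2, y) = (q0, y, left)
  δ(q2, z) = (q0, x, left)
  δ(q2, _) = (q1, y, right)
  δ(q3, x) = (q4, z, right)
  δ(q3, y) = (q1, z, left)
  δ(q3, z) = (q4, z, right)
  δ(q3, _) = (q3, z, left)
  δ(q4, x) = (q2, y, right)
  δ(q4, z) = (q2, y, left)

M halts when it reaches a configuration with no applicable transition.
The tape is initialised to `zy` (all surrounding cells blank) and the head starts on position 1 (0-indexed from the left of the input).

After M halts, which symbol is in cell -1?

state=q0 head=1 tape=_z[y]____   (q0,y)→(q0,x,right)
state=q0 head=2 tape=_zx[_]___   (q0,_)→(q1,z,left)
state=q1 head=1 tape=_z[x]z___   (q1,x)→(q4,x,left)
state=q4 head=0 tape=_[z]xz___   (q4,z)→(q2,y,left)
state=q2 head=-1 tape=[_]yxz___   (q2,_)→(q1,y,right)
state=q1 head=0 tape=y[y]xz___   (q1,y)→(q0,x,right)
state=q0 head=1 tape=yx[x]z___   (q0,x)→(q2,x,left)
state=q2 head=0 tape=y[x]xz___   (q2,x)→(q4,_,right)
state=q4 head=1 tape=y_[x]z___   (q4,x)→(q2,y,right)
state=q2 head=2 tape=y_y[z]___   (q2,z)→(q0,x,left)
state=q0 head=1 tape=y_[y]x___   (q0,y)→(q0,x,right)
state=q0 head=2 tape=y_x[x]___   (q0,x)→(q2,x,left)
state=q2 head=1 tape=y_[x]x___   (q2,x)→(q4,_,right)
state=q4 head=2 tape=y__[x]___   (q4,x)→(q2,y,right)
state=q2 head=3 tape=y__y[_]__   (q2,_)→(q1,y,right)
state=q1 head=4 tape=y__yy[_]_   (q1,_)→(q4,y,right)
state=q4 head=5 tape=y__yyy[_]
Cell -1 holds y when M halts.

y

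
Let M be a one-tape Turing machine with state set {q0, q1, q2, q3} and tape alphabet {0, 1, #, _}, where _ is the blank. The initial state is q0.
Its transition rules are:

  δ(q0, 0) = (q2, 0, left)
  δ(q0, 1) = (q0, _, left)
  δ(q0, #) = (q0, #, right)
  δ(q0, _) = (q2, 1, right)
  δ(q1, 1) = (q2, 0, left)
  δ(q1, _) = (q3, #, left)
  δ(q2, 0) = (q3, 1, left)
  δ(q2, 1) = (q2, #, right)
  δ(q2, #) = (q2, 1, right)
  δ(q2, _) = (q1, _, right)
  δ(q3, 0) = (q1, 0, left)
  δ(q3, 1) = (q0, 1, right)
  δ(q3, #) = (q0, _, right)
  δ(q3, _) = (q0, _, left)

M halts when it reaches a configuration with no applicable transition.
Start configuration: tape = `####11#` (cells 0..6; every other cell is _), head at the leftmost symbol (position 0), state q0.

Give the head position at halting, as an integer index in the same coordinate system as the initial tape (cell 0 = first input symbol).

state=q0 head=0 tape=[#]###11#__   (q0,#)→(q0,#,right)
state=q0 head=1 tape=#[#]##11#__   (q0,#)→(q0,#,right)
state=q0 head=2 tape=##[#]#11#__   (q0,#)→(q0,#,right)
state=q0 head=3 tape=###[#]11#__   (q0,#)→(q0,#,right)
state=q0 head=4 tape=####[1]1#__   (q0,1)→(q0,_,left)
state=q0 head=3 tape=###[#]_1#__   (q0,#)→(q0,#,right)
state=q0 head=4 tape=####[_]1#__   (q0,_)→(q2,1,right)
state=q2 head=5 tape=####1[1]#__   (q2,1)→(q2,#,right)
state=q2 head=6 tape=####1#[#]__   (q2,#)→(q2,1,right)
state=q2 head=7 tape=####1#1[_]_   (q2,_)→(q1,_,right)
state=q1 head=8 tape=####1#1_[_]   (q1,_)→(q3,#,left)
state=q3 head=7 tape=####1#1[_]#   (q3,_)→(q0,_,left)
state=q0 head=6 tape=####1#[1]_#   (q0,1)→(q0,_,left)
state=q0 head=5 tape=####1[#]__#   (q0,#)→(q0,#,right)
state=q0 head=6 tape=####1#[_]_#   (q0,_)→(q2,1,right)
state=q2 head=7 tape=####1#1[_]#   (q2,_)→(q1,_,right)
state=q1 head=8 tape=####1#1_[#]
At halt the head is at cell 8.

8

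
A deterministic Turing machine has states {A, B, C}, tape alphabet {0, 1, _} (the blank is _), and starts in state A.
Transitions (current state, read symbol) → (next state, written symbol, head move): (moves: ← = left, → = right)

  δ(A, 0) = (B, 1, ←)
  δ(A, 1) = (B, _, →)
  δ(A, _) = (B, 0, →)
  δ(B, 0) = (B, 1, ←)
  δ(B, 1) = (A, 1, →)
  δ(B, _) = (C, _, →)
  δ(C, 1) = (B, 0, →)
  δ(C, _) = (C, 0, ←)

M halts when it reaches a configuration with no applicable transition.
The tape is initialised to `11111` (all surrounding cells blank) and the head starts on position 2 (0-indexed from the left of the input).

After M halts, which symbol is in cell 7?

A | 11[1]11____   read 1 → write _, move →, go to B
B | 11_[1]1____   read 1 → write 1, move →, go to A
A | 11_1[1]____   read 1 → write _, move →, go to B
B | 11_1_[_]___   read _ → write _, move →, go to C
C | 11_1__[_]__   read _ → write 0, move ←, go to C
C | 11_1_[_]0__   read _ → write 0, move ←, go to C
C | 11_1[_]00__   read _ → write 0, move ←, go to C
C | 11_[1]000__   read 1 → write 0, move →, go to B
B | 11_0[0]00__   read 0 → write 1, move ←, go to B
B | 11_[0]100__   read 0 → write 1, move ←, go to B
B | 11[_]1100__   read _ → write _, move →, go to C
C | 11_[1]100__   read 1 → write 0, move →, go to B
B | 11_0[1]00__   read 1 → write 1, move →, go to A
A | 11_01[0]0__   read 0 → write 1, move ←, go to B
B | 11_0[1]10__   read 1 → write 1, move →, go to A
A | 11_01[1]0__   read 1 → write _, move →, go to B
B | 11_01_[0]__   read 0 → write 1, move ←, go to B
B | 11_01[_]1__   read _ → write _, move →, go to C
C | 11_01_[1]__   read 1 → write 0, move →, go to B
B | 11_01_0[_]_   read _ → write _, move →, go to C
C | 11_01_0_[_]   read _ → write 0, move ←, go to C
C | 11_01_0[_]0   read _ → write 0, move ←, go to C
C | 11_01_[0]00
Cell 7 holds 0 when M halts.

0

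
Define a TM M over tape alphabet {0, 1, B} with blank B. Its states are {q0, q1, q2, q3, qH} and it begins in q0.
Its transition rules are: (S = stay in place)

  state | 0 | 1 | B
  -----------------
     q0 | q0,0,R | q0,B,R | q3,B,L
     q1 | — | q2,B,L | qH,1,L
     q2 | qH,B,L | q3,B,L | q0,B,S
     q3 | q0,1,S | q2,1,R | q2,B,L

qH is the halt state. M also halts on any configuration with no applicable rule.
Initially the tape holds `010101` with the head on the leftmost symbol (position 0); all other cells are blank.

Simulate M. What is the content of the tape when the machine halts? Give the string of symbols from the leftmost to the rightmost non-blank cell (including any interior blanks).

state=q0 head=0 tape=[0]10101B   (q0,0)→(q0,0,R)
state=q0 head=1 tape=0[1]0101B   (q0,1)→(q0,B,R)
state=q0 head=2 tape=0B[0]101B   (q0,0)→(q0,0,R)
state=q0 head=3 tape=0B0[1]01B   (q0,1)→(q0,B,R)
state=q0 head=4 tape=0B0B[0]1B   (q0,0)→(q0,0,R)
state=q0 head=5 tape=0B0B0[1]B   (q0,1)→(q0,B,R)
state=q0 head=6 tape=0B0B0B[B]   (q0,B)→(q3,B,L)
state=q3 head=5 tape=0B0B0[B]B   (q3,B)→(q2,B,L)
state=q2 head=4 tape=0B0B[0]BB   (q2,0)→(qH,B,L)
state=qH head=3 tape=0B0[B]BBB
The non-blank tape span at halt is 0B0.

0B0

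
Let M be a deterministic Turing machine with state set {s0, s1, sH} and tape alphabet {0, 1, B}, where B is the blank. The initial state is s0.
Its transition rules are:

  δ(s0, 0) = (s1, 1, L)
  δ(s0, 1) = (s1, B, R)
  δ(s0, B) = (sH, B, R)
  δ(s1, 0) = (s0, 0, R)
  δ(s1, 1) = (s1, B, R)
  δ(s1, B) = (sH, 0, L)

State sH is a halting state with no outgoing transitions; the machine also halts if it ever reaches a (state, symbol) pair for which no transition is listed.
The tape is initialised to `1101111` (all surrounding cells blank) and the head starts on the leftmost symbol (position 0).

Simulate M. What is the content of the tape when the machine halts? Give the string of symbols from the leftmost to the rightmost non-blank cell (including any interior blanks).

state=s0 head=0 tape=[1]101111B   (s0,1)→(s1,B,R)
state=s1 head=1 tape=B[1]01111B   (s1,1)→(s1,B,R)
state=s1 head=2 tape=BB[0]1111B   (s1,0)→(s0,0,R)
state=s0 head=3 tape=BB0[1]111B   (s0,1)→(s1,B,R)
state=s1 head=4 tape=BB0B[1]11B   (s1,1)→(s1,B,R)
state=s1 head=5 tape=BB0BB[1]1B   (s1,1)→(s1,B,R)
state=s1 head=6 tape=BB0BBB[1]B   (s1,1)→(s1,B,R)
state=s1 head=7 tape=BB0BBBB[B]   (s1,B)→(sH,0,L)
state=sH head=6 tape=BB0BBB[B]0
The non-blank tape span at halt is 0BBBB0.

0BBBB0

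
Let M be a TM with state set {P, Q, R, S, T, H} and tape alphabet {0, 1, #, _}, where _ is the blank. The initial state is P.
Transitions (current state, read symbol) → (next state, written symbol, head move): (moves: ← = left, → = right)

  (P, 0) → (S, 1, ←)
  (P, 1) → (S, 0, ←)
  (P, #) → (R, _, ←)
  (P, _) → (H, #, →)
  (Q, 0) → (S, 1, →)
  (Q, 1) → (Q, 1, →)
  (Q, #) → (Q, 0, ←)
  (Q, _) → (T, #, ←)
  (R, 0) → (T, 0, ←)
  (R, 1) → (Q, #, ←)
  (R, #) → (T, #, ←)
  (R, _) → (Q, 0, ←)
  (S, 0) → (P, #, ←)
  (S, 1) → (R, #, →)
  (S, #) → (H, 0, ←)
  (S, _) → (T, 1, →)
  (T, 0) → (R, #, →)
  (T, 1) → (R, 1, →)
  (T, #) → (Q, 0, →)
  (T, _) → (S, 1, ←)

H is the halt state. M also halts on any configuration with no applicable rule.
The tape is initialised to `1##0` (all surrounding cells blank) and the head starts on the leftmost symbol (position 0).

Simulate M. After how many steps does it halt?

14

P | _[1]##0   read 1 → write 0, move ←, go to S
S | [_]0##0   read _ → write 1, move →, go to T
T | 1[0]##0   read 0 → write #, move →, go to R
R | 1#[#]#0   read # → write #, move ←, go to T
T | 1[#]##0   read # → write 0, move →, go to Q
Q | 10[#]#0   read # → write 0, move ←, go to Q
Q | 1[0]0#0   read 0 → write 1, move →, go to S
S | 11[0]#0   read 0 → write #, move ←, go to P
P | 1[1]##0   read 1 → write 0, move ←, go to S
S | [1]0##0   read 1 → write #, move →, go to R
R | #[0]##0   read 0 → write 0, move ←, go to T
T | [#]0##0   read # → write 0, move →, go to Q
Q | 0[0]##0   read 0 → write 1, move →, go to S
S | 01[#]#0   read # → write 0, move ←, go to H
H | 0[1]0#0
M halts after 14 transitions.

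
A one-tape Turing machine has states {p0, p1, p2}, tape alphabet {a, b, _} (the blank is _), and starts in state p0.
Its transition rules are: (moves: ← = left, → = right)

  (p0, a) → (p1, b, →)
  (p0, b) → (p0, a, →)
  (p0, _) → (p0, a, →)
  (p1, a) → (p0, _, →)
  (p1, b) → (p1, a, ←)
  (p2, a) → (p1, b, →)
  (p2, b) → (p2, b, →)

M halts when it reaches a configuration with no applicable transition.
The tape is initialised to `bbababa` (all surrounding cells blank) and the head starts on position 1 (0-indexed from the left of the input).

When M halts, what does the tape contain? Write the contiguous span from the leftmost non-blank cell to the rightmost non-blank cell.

p0 | b[b]ababa   read b → write a, move →, go to p0
p0 | ba[a]baba   read a → write b, move →, go to p1
p1 | bab[b]aba   read b → write a, move ←, go to p1
p1 | ba[b]aaba   read b → write a, move ←, go to p1
p1 | b[a]aaaba   read a → write _, move →, go to p0
p0 | b_[a]aaba   read a → write b, move →, go to p1
p1 | b_b[a]aba   read a → write _, move →, go to p0
p0 | b_b_[a]ba   read a → write b, move →, go to p1
p1 | b_b_b[b]a   read b → write a, move ←, go to p1
p1 | b_b_[b]aa   read b → write a, move ←, go to p1
p1 | b_b[_]aaa
The non-blank tape span at halt is b_b_aaa.

b_b_aaa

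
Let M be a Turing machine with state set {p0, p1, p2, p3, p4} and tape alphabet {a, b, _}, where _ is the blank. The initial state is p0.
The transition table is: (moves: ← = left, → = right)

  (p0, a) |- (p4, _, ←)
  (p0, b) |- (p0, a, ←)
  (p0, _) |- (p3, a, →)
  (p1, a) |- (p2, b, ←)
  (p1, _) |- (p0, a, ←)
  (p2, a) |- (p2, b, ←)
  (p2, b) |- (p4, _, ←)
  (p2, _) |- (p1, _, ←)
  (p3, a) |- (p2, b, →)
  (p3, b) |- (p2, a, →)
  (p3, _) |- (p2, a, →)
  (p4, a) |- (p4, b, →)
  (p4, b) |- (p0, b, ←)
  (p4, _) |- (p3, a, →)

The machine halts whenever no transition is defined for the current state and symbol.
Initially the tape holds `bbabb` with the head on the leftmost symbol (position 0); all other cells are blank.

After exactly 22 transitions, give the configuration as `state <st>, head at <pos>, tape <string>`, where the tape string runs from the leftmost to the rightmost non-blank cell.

state=p0 head=0 tape=__[b]babb   (p0,b)→(p0,a,←)
state=p0 head=-1 tape=_[_]ababb   (p0,_)→(p3,a,→)
state=p3 head=0 tape=_a[a]babb   (p3,a)→(p2,b,→)
state=p2 head=1 tape=_ab[b]abb   (p2,b)→(p4,_,←)
state=p4 head=0 tape=_a[b]_abb   (p4,b)→(p0,b,←)
state=p0 head=-1 tape=_[a]b_abb   (p0,a)→(p4,_,←)
state=p4 head=-2 tape=[_]_b_abb   (p4,_)→(p3,a,→)
state=p3 head=-1 tape=a[_]b_abb   (p3,_)→(p2,a,→)
state=p2 head=0 tape=aa[b]_abb   (p2,b)→(p4,_,←)
state=p4 head=-1 tape=a[a]__abb   (p4,a)→(p4,b,→)
state=p4 head=0 tape=ab[_]_abb   (p4,_)→(p3,a,→)
state=p3 head=1 tape=aba[_]abb   (p3,_)→(p2,a,→)
state=p2 head=2 tape=abaa[a]bb   (p2,a)→(p2,b,←)
state=p2 head=1 tape=aba[a]bbb   (p2,a)→(p2,b,←)
state=p2 head=0 tape=ab[a]bbbb   (p2,a)→(p2,b,←)
state=p2 head=-1 tape=a[b]bbbbb   (p2,b)→(p4,_,←)
state=p4 head=-2 tape=[a]_bbbbb   (p4,a)→(p4,b,→)
state=p4 head=-1 tape=b[_]bbbbb   (p4,_)→(p3,a,→)
state=p3 head=0 tape=ba[b]bbbb   (p3,b)→(p2,a,→)
state=p2 head=1 tape=baa[b]bbb   (p2,b)→(p4,_,←)
state=p4 head=0 tape=ba[a]_bbb   (p4,a)→(p4,b,→)
state=p4 head=1 tape=bab[_]bbb   (p4,_)→(p3,a,→)
state=p3 head=2 tape=baba[b]bb
After 22 steps: state p3, head at 2, tape bababbb.

state p3, head at 2, tape bababbb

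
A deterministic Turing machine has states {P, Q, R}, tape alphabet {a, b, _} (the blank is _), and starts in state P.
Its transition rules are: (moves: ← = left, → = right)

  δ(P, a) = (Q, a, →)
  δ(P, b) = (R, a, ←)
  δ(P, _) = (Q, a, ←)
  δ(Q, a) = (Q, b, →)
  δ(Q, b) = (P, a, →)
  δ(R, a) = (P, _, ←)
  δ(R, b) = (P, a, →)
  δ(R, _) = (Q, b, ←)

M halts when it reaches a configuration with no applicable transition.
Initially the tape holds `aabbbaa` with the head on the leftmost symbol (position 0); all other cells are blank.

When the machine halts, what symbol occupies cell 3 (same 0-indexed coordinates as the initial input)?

P | __[a]abbbaa   read a → write a, move →, go to Q
Q | __a[a]bbbaa   read a → write b, move →, go to Q
Q | __ab[b]bbaa   read b → write a, move →, go to P
P | __aba[b]baa   read b → write a, move ←, go to R
R | __ab[a]abaa   read a → write _, move ←, go to P
P | __a[b]_abaa   read b → write a, move ←, go to R
R | __[a]a_abaa   read a → write _, move ←, go to P
P | _[_]_a_abaa   read _ → write a, move ←, go to Q
Q | [_]a_a_abaa
Cell 3 holds a when M halts.

a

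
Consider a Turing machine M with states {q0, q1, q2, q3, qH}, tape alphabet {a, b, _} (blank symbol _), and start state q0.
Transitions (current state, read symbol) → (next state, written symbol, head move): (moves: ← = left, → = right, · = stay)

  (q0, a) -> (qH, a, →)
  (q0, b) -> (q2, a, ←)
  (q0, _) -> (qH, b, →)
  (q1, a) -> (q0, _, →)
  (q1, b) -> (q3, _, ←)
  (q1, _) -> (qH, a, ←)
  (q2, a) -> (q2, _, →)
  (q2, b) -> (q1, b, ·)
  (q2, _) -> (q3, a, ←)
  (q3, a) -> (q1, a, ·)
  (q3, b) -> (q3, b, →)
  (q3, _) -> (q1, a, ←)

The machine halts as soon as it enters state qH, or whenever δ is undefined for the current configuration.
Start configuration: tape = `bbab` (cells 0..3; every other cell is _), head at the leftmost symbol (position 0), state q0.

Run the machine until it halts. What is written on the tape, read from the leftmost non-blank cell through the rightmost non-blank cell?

aaaabab

q0 | ____[b]bab   read b → write a, move ←, go to q2
q2 | ___[_]abab   read _ → write a, move ←, go to q3
q3 | __[_]aabab   read _ → write a, move ←, go to q1
q1 | _[_]aaabab   read _ → write a, move ←, go to qH
qH | [_]aaaabab
The non-blank tape span at halt is aaaabab.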